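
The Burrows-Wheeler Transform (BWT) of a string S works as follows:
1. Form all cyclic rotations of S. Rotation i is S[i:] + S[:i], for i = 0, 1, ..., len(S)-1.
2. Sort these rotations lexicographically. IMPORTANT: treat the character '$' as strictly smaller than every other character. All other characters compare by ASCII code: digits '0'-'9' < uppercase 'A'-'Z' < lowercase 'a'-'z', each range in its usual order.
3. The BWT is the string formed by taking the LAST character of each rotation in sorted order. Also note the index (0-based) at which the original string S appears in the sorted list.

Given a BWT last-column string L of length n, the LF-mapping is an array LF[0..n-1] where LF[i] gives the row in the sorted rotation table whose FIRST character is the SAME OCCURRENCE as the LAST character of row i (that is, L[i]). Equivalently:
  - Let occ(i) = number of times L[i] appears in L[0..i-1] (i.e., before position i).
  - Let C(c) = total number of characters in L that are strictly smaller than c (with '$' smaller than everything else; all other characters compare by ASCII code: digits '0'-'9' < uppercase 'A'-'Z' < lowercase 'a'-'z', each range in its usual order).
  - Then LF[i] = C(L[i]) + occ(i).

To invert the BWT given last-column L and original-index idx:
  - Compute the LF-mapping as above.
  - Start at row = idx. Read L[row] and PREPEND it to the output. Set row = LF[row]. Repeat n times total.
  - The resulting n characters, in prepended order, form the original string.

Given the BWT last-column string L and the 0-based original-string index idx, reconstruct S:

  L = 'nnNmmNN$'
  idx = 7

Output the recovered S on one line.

LF mapping: 6 7 1 4 5 2 3 0
Walk LF starting at row 7, prepending L[row]:
  step 1: row=7, L[7]='$', prepend. Next row=LF[7]=0
  step 2: row=0, L[0]='n', prepend. Next row=LF[0]=6
  step 3: row=6, L[6]='N', prepend. Next row=LF[6]=3
  step 4: row=3, L[3]='m', prepend. Next row=LF[3]=4
  step 5: row=4, L[4]='m', prepend. Next row=LF[4]=5
  step 6: row=5, L[5]='N', prepend. Next row=LF[5]=2
  step 7: row=2, L[2]='N', prepend. Next row=LF[2]=1
  step 8: row=1, L[1]='n', prepend. Next row=LF[1]=7
Reversed output: nNNmmNn$

Answer: nNNmmNn$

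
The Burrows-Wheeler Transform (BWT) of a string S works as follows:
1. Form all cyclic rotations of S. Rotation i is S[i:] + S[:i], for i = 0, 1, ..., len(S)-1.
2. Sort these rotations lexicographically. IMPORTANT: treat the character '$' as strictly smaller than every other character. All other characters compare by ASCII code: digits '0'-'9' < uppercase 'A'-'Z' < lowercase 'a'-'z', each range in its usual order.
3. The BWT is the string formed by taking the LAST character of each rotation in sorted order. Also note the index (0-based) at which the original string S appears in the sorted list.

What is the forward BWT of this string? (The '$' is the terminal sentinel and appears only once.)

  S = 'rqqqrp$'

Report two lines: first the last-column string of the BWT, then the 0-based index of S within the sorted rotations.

Answer: prrqqq$
6

Derivation:
All 7 rotations (rotation i = S[i:]+S[:i]):
  rot[0] = rqqqrp$
  rot[1] = qqqrp$r
  rot[2] = qqrp$rq
  rot[3] = qrp$rqq
  rot[4] = rp$rqqq
  rot[5] = p$rqqqr
  rot[6] = $rqqqrp
Sorted (with $ < everything):
  sorted[0] = $rqqqrp  (last char: 'p')
  sorted[1] = p$rqqqr  (last char: 'r')
  sorted[2] = qqqrp$r  (last char: 'r')
  sorted[3] = qqrp$rq  (last char: 'q')
  sorted[4] = qrp$rqq  (last char: 'q')
  sorted[5] = rp$rqqq  (last char: 'q')
  sorted[6] = rqqqrp$  (last char: '$')
Last column: prrqqq$
Original string S is at sorted index 6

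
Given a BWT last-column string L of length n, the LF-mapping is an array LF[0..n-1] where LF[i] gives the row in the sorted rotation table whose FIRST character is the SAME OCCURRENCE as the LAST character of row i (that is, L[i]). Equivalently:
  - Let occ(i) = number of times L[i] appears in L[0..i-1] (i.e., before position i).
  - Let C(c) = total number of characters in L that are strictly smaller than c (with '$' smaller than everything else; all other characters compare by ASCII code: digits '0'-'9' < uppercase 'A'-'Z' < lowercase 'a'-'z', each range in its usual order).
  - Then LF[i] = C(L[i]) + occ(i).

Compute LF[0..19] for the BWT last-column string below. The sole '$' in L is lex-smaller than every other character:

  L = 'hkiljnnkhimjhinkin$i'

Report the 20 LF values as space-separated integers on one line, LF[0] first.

Answer: 1 11 4 14 9 16 17 12 2 5 15 10 3 6 18 13 7 19 0 8

Derivation:
Char counts: '$':1, 'h':3, 'i':5, 'j':2, 'k':3, 'l':1, 'm':1, 'n':4
C (first-col start): C('$')=0, C('h')=1, C('i')=4, C('j')=9, C('k')=11, C('l')=14, C('m')=15, C('n')=16
L[0]='h': occ=0, LF[0]=C('h')+0=1+0=1
L[1]='k': occ=0, LF[1]=C('k')+0=11+0=11
L[2]='i': occ=0, LF[2]=C('i')+0=4+0=4
L[3]='l': occ=0, LF[3]=C('l')+0=14+0=14
L[4]='j': occ=0, LF[4]=C('j')+0=9+0=9
L[5]='n': occ=0, LF[5]=C('n')+0=16+0=16
L[6]='n': occ=1, LF[6]=C('n')+1=16+1=17
L[7]='k': occ=1, LF[7]=C('k')+1=11+1=12
L[8]='h': occ=1, LF[8]=C('h')+1=1+1=2
L[9]='i': occ=1, LF[9]=C('i')+1=4+1=5
L[10]='m': occ=0, LF[10]=C('m')+0=15+0=15
L[11]='j': occ=1, LF[11]=C('j')+1=9+1=10
L[12]='h': occ=2, LF[12]=C('h')+2=1+2=3
L[13]='i': occ=2, LF[13]=C('i')+2=4+2=6
L[14]='n': occ=2, LF[14]=C('n')+2=16+2=18
L[15]='k': occ=2, LF[15]=C('k')+2=11+2=13
L[16]='i': occ=3, LF[16]=C('i')+3=4+3=7
L[17]='n': occ=3, LF[17]=C('n')+3=16+3=19
L[18]='$': occ=0, LF[18]=C('$')+0=0+0=0
L[19]='i': occ=4, LF[19]=C('i')+4=4+4=8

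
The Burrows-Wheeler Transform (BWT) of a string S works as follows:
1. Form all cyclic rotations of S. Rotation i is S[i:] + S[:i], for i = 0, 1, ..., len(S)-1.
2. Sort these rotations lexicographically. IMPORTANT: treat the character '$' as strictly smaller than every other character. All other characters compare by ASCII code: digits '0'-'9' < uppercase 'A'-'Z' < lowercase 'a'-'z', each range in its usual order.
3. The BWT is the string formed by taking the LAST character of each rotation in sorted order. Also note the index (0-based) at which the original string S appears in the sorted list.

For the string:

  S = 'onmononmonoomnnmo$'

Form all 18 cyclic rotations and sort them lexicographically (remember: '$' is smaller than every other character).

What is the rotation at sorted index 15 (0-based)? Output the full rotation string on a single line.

Answer: ononmonoomnnmo$onm

Derivation:
All 18 rotations (rotation i = S[i:]+S[:i]):
  rot[0] = onmononmonoomnnmo$
  rot[1] = nmononmonoomnnmo$o
  rot[2] = mononmonoomnnmo$on
  rot[3] = ononmonoomnnmo$onm
  rot[4] = nonmonoomnnmo$onmo
  rot[5] = onmonoomnnmo$onmon
  rot[6] = nmonoomnnmo$onmono
  rot[7] = monoomnnmo$onmonon
  rot[8] = onoomnnmo$onmononm
  rot[9] = noomnnmo$onmononmo
  rot[10] = oomnnmo$onmononmon
  rot[11] = omnnmo$onmononmono
  rot[12] = mnnmo$onmononmonoo
  rot[13] = nnmo$onmononmonoom
  rot[14] = nmo$onmononmonoomn
  rot[15] = mo$onmononmonoomnn
  rot[16] = o$onmononmonoomnnm
  rot[17] = $onmononmonoomnnmo
Sorted (with $ < everything):
  sorted[0] = $onmononmonoomnnmo
  sorted[1] = mnnmo$onmononmonoo
  sorted[2] = mo$onmononmonoomnn
  sorted[3] = mononmonoomnnmo$on
  sorted[4] = monoomnnmo$onmonon
  sorted[5] = nmo$onmononmonoomn
  sorted[6] = nmononmonoomnnmo$o
  sorted[7] = nmonoomnnmo$onmono
  sorted[8] = nnmo$onmononmonoom
  sorted[9] = nonmonoomnnmo$onmo
  sorted[10] = noomnnmo$onmononmo
  sorted[11] = o$onmononmonoomnnm
  sorted[12] = omnnmo$onmononmono
  sorted[13] = onmononmonoomnnmo$
  sorted[14] = onmonoomnnmo$onmon
  sorted[15] = ononmonoomnnmo$onm
  sorted[16] = onoomnnmo$onmononm
  sorted[17] = oomnnmo$onmononmon
sorted[15] = ononmonoomnnmo$onm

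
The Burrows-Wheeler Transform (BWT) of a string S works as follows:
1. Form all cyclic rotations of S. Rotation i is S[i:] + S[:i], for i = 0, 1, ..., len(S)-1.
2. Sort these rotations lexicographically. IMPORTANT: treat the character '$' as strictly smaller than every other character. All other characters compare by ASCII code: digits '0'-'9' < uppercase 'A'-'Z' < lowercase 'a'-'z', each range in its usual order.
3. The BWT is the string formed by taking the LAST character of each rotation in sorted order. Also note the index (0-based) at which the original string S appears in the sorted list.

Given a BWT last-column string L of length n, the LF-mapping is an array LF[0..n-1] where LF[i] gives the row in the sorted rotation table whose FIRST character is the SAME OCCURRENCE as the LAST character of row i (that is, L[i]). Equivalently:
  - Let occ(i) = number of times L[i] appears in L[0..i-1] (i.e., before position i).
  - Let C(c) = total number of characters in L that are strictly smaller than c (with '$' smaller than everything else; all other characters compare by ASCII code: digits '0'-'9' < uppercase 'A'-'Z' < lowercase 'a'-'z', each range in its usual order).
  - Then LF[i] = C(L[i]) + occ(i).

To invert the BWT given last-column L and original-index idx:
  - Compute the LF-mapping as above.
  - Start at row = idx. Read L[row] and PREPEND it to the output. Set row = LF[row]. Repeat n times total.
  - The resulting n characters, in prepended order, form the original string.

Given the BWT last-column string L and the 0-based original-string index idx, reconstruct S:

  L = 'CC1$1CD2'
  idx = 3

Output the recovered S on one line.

Answer: 2DCC11C$

Derivation:
LF mapping: 4 5 1 0 2 6 7 3
Walk LF starting at row 3, prepending L[row]:
  step 1: row=3, L[3]='$', prepend. Next row=LF[3]=0
  step 2: row=0, L[0]='C', prepend. Next row=LF[0]=4
  step 3: row=4, L[4]='1', prepend. Next row=LF[4]=2
  step 4: row=2, L[2]='1', prepend. Next row=LF[2]=1
  step 5: row=1, L[1]='C', prepend. Next row=LF[1]=5
  step 6: row=5, L[5]='C', prepend. Next row=LF[5]=6
  step 7: row=6, L[6]='D', prepend. Next row=LF[6]=7
  step 8: row=7, L[7]='2', prepend. Next row=LF[7]=3
Reversed output: 2DCC11C$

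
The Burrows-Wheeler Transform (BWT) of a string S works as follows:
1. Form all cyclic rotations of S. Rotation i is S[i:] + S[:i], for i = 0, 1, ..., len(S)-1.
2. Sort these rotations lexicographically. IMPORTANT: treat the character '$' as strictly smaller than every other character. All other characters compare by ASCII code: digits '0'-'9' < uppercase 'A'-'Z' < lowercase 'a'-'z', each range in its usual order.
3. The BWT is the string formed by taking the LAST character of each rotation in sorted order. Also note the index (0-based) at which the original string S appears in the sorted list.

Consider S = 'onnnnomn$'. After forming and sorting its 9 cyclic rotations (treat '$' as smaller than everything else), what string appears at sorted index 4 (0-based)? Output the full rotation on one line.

All 9 rotations (rotation i = S[i:]+S[:i]):
  rot[0] = onnnnomn$
  rot[1] = nnnnomn$o
  rot[2] = nnnomn$on
  rot[3] = nnomn$onn
  rot[4] = nomn$onnn
  rot[5] = omn$onnnn
  rot[6] = mn$onnnno
  rot[7] = n$onnnnom
  rot[8] = $onnnnomn
Sorted (with $ < everything):
  sorted[0] = $onnnnomn
  sorted[1] = mn$onnnno
  sorted[2] = n$onnnnom
  sorted[3] = nnnnomn$o
  sorted[4] = nnnomn$on
  sorted[5] = nnomn$onn
  sorted[6] = nomn$onnn
  sorted[7] = omn$onnnn
  sorted[8] = onnnnomn$
sorted[4] = nnnomn$on

Answer: nnnomn$on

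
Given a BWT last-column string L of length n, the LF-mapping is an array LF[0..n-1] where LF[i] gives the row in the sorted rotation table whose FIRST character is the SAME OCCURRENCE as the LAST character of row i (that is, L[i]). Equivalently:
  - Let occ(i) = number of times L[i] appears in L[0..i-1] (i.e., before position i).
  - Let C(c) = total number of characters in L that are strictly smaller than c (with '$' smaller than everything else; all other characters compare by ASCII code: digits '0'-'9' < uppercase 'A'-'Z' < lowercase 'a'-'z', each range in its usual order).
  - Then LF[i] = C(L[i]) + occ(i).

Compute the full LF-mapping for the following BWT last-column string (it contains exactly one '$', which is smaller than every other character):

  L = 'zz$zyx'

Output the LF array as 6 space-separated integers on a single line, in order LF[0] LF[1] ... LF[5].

Answer: 3 4 0 5 2 1

Derivation:
Char counts: '$':1, 'x':1, 'y':1, 'z':3
C (first-col start): C('$')=0, C('x')=1, C('y')=2, C('z')=3
L[0]='z': occ=0, LF[0]=C('z')+0=3+0=3
L[1]='z': occ=1, LF[1]=C('z')+1=3+1=4
L[2]='$': occ=0, LF[2]=C('$')+0=0+0=0
L[3]='z': occ=2, LF[3]=C('z')+2=3+2=5
L[4]='y': occ=0, LF[4]=C('y')+0=2+0=2
L[5]='x': occ=0, LF[5]=C('x')+0=1+0=1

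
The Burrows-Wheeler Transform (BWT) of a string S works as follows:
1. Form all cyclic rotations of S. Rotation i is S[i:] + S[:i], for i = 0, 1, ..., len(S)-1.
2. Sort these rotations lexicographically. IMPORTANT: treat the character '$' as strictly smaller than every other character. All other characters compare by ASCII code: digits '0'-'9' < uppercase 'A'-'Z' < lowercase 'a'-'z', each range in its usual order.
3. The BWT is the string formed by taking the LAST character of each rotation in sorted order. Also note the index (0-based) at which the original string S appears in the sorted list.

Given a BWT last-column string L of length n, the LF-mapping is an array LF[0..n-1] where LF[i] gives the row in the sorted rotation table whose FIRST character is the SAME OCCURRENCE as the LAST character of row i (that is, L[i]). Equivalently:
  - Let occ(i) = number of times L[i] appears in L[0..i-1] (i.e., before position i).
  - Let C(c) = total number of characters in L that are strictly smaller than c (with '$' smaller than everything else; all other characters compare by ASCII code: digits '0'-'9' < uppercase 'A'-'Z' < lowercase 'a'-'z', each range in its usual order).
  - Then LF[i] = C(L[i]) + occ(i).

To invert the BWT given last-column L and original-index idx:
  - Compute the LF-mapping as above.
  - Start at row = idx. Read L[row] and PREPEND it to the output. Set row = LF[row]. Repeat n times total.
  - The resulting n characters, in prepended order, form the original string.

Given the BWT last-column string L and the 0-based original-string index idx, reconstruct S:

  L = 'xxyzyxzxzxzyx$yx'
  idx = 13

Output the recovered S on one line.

LF mapping: 1 2 8 12 9 3 13 4 14 5 15 10 6 0 11 7
Walk LF starting at row 13, prepending L[row]:
  step 1: row=13, L[13]='$', prepend. Next row=LF[13]=0
  step 2: row=0, L[0]='x', prepend. Next row=LF[0]=1
  step 3: row=1, L[1]='x', prepend. Next row=LF[1]=2
  step 4: row=2, L[2]='y', prepend. Next row=LF[2]=8
  step 5: row=8, L[8]='z', prepend. Next row=LF[8]=14
  step 6: row=14, L[14]='y', prepend. Next row=LF[14]=11
  step 7: row=11, L[11]='y', prepend. Next row=LF[11]=10
  step 8: row=10, L[10]='z', prepend. Next row=LF[10]=15
  step 9: row=15, L[15]='x', prepend. Next row=LF[15]=7
  step 10: row=7, L[7]='x', prepend. Next row=LF[7]=4
  step 11: row=4, L[4]='y', prepend. Next row=LF[4]=9
  step 12: row=9, L[9]='x', prepend. Next row=LF[9]=5
  step 13: row=5, L[5]='x', prepend. Next row=LF[5]=3
  step 14: row=3, L[3]='z', prepend. Next row=LF[3]=12
  step 15: row=12, L[12]='x', prepend. Next row=LF[12]=6
  step 16: row=6, L[6]='z', prepend. Next row=LF[6]=13
Reversed output: zxzxxyxxzyyzyxx$

Answer: zxzxxyxxzyyzyxx$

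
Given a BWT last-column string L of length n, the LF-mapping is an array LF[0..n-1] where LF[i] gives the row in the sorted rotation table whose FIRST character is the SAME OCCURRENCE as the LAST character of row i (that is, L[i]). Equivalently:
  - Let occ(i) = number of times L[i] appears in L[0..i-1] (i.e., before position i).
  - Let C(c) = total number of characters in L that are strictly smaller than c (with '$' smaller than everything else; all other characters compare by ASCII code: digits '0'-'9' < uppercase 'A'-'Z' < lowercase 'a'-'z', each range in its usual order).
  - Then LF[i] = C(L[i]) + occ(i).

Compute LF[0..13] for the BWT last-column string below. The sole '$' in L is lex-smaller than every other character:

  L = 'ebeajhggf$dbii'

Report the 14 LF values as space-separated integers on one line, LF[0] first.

Char counts: '$':1, 'a':1, 'b':2, 'd':1, 'e':2, 'f':1, 'g':2, 'h':1, 'i':2, 'j':1
C (first-col start): C('$')=0, C('a')=1, C('b')=2, C('d')=4, C('e')=5, C('f')=7, C('g')=8, C('h')=10, C('i')=11, C('j')=13
L[0]='e': occ=0, LF[0]=C('e')+0=5+0=5
L[1]='b': occ=0, LF[1]=C('b')+0=2+0=2
L[2]='e': occ=1, LF[2]=C('e')+1=5+1=6
L[3]='a': occ=0, LF[3]=C('a')+0=1+0=1
L[4]='j': occ=0, LF[4]=C('j')+0=13+0=13
L[5]='h': occ=0, LF[5]=C('h')+0=10+0=10
L[6]='g': occ=0, LF[6]=C('g')+0=8+0=8
L[7]='g': occ=1, LF[7]=C('g')+1=8+1=9
L[8]='f': occ=0, LF[8]=C('f')+0=7+0=7
L[9]='$': occ=0, LF[9]=C('$')+0=0+0=0
L[10]='d': occ=0, LF[10]=C('d')+0=4+0=4
L[11]='b': occ=1, LF[11]=C('b')+1=2+1=3
L[12]='i': occ=0, LF[12]=C('i')+0=11+0=11
L[13]='i': occ=1, LF[13]=C('i')+1=11+1=12

Answer: 5 2 6 1 13 10 8 9 7 0 4 3 11 12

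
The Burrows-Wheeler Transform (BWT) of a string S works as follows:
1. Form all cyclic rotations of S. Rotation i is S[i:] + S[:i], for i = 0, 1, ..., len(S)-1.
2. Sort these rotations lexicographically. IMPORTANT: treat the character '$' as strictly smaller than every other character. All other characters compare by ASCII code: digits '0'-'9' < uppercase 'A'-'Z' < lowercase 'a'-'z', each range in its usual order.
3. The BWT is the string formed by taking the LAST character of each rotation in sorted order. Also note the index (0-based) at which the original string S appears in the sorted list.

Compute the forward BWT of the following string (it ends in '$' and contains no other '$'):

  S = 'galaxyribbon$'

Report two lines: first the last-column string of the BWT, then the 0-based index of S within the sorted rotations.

All 13 rotations (rotation i = S[i:]+S[:i]):
  rot[0] = galaxyribbon$
  rot[1] = alaxyribbon$g
  rot[2] = laxyribbon$ga
  rot[3] = axyribbon$gal
  rot[4] = xyribbon$gala
  rot[5] = yribbon$galax
  rot[6] = ribbon$galaxy
  rot[7] = ibbon$galaxyr
  rot[8] = bbon$galaxyri
  rot[9] = bon$galaxyrib
  rot[10] = on$galaxyribb
  rot[11] = n$galaxyribbo
  rot[12] = $galaxyribbon
Sorted (with $ < everything):
  sorted[0] = $galaxyribbon  (last char: 'n')
  sorted[1] = alaxyribbon$g  (last char: 'g')
  sorted[2] = axyribbon$gal  (last char: 'l')
  sorted[3] = bbon$galaxyri  (last char: 'i')
  sorted[4] = bon$galaxyrib  (last char: 'b')
  sorted[5] = galaxyribbon$  (last char: '$')
  sorted[6] = ibbon$galaxyr  (last char: 'r')
  sorted[7] = laxyribbon$ga  (last char: 'a')
  sorted[8] = n$galaxyribbo  (last char: 'o')
  sorted[9] = on$galaxyribb  (last char: 'b')
  sorted[10] = ribbon$galaxy  (last char: 'y')
  sorted[11] = xyribbon$gala  (last char: 'a')
  sorted[12] = yribbon$galax  (last char: 'x')
Last column: nglib$raobyax
Original string S is at sorted index 5

Answer: nglib$raobyax
5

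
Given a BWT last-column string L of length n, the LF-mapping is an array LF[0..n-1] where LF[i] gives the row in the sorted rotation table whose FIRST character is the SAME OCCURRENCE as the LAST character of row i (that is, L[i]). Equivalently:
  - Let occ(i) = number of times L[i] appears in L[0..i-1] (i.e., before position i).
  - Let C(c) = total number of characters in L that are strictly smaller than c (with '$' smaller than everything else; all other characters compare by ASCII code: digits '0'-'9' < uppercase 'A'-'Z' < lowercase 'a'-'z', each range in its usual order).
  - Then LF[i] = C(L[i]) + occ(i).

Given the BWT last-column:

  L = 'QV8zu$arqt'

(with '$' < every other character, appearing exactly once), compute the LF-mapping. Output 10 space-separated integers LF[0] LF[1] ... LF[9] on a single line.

Answer: 2 3 1 9 8 0 4 6 5 7

Derivation:
Char counts: '$':1, '8':1, 'Q':1, 'V':1, 'a':1, 'q':1, 'r':1, 't':1, 'u':1, 'z':1
C (first-col start): C('$')=0, C('8')=1, C('Q')=2, C('V')=3, C('a')=4, C('q')=5, C('r')=6, C('t')=7, C('u')=8, C('z')=9
L[0]='Q': occ=0, LF[0]=C('Q')+0=2+0=2
L[1]='V': occ=0, LF[1]=C('V')+0=3+0=3
L[2]='8': occ=0, LF[2]=C('8')+0=1+0=1
L[3]='z': occ=0, LF[3]=C('z')+0=9+0=9
L[4]='u': occ=0, LF[4]=C('u')+0=8+0=8
L[5]='$': occ=0, LF[5]=C('$')+0=0+0=0
L[6]='a': occ=0, LF[6]=C('a')+0=4+0=4
L[7]='r': occ=0, LF[7]=C('r')+0=6+0=6
L[8]='q': occ=0, LF[8]=C('q')+0=5+0=5
L[9]='t': occ=0, LF[9]=C('t')+0=7+0=7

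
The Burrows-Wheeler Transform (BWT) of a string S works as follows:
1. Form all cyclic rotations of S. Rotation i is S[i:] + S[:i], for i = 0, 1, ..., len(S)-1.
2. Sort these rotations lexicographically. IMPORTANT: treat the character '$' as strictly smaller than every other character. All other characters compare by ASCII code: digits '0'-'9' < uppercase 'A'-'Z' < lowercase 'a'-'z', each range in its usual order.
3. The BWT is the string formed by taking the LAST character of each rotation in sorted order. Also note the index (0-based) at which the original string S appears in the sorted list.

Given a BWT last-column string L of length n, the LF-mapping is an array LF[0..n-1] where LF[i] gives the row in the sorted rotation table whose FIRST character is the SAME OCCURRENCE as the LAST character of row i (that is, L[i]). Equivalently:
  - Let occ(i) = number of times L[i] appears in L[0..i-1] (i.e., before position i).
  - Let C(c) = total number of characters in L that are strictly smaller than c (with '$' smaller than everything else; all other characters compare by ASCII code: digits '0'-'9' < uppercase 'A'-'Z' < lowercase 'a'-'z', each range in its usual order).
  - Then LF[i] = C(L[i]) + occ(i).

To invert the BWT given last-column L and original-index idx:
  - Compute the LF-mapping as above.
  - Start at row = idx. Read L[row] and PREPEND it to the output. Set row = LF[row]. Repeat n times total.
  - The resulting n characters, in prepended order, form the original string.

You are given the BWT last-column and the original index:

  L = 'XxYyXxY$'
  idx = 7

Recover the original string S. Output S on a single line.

LF mapping: 1 5 3 7 2 6 4 0
Walk LF starting at row 7, prepending L[row]:
  step 1: row=7, L[7]='$', prepend. Next row=LF[7]=0
  step 2: row=0, L[0]='X', prepend. Next row=LF[0]=1
  step 3: row=1, L[1]='x', prepend. Next row=LF[1]=5
  step 4: row=5, L[5]='x', prepend. Next row=LF[5]=6
  step 5: row=6, L[6]='Y', prepend. Next row=LF[6]=4
  step 6: row=4, L[4]='X', prepend. Next row=LF[4]=2
  step 7: row=2, L[2]='Y', prepend. Next row=LF[2]=3
  step 8: row=3, L[3]='y', prepend. Next row=LF[3]=7
Reversed output: yYXYxxX$

Answer: yYXYxxX$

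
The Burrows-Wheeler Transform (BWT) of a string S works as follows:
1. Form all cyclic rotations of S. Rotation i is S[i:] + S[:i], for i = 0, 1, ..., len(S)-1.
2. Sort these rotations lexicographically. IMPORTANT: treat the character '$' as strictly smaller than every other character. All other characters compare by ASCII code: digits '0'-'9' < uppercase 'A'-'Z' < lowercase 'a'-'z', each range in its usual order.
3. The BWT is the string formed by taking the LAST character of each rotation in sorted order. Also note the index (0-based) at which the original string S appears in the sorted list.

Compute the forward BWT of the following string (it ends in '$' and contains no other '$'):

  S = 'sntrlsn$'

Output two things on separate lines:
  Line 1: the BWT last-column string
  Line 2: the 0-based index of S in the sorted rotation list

Answer: nrsstl$n
6

Derivation:
All 8 rotations (rotation i = S[i:]+S[:i]):
  rot[0] = sntrlsn$
  rot[1] = ntrlsn$s
  rot[2] = trlsn$sn
  rot[3] = rlsn$snt
  rot[4] = lsn$sntr
  rot[5] = sn$sntrl
  rot[6] = n$sntrls
  rot[7] = $sntrlsn
Sorted (with $ < everything):
  sorted[0] = $sntrlsn  (last char: 'n')
  sorted[1] = lsn$sntr  (last char: 'r')
  sorted[2] = n$sntrls  (last char: 's')
  sorted[3] = ntrlsn$s  (last char: 's')
  sorted[4] = rlsn$snt  (last char: 't')
  sorted[5] = sn$sntrl  (last char: 'l')
  sorted[6] = sntrlsn$  (last char: '$')
  sorted[7] = trlsn$sn  (last char: 'n')
Last column: nrsstl$n
Original string S is at sorted index 6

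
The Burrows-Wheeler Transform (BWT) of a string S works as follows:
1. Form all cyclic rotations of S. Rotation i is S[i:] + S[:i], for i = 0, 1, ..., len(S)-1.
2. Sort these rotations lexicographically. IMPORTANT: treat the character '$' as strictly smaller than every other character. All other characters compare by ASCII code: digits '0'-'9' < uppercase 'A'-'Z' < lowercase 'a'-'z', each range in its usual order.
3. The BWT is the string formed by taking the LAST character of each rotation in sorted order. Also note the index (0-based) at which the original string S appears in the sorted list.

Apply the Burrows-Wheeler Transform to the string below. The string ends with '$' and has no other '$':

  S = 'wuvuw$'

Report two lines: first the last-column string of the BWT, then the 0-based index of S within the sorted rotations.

All 6 rotations (rotation i = S[i:]+S[:i]):
  rot[0] = wuvuw$
  rot[1] = uvuw$w
  rot[2] = vuw$wu
  rot[3] = uw$wuv
  rot[4] = w$wuvu
  rot[5] = $wuvuw
Sorted (with $ < everything):
  sorted[0] = $wuvuw  (last char: 'w')
  sorted[1] = uvuw$w  (last char: 'w')
  sorted[2] = uw$wuv  (last char: 'v')
  sorted[3] = vuw$wu  (last char: 'u')
  sorted[4] = w$wuvu  (last char: 'u')
  sorted[5] = wuvuw$  (last char: '$')
Last column: wwvuu$
Original string S is at sorted index 5

Answer: wwvuu$
5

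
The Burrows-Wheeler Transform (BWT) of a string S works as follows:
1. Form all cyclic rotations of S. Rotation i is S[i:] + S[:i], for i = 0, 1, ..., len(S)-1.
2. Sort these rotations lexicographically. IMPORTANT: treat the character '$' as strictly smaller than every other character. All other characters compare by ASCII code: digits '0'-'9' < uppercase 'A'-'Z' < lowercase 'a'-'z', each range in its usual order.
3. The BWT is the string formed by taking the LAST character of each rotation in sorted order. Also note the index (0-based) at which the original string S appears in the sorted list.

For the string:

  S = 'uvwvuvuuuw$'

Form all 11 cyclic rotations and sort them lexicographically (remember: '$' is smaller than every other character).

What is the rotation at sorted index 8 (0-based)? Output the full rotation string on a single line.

Answer: vwvuvuuuw$u

Derivation:
All 11 rotations (rotation i = S[i:]+S[:i]):
  rot[0] = uvwvuvuuuw$
  rot[1] = vwvuvuuuw$u
  rot[2] = wvuvuuuw$uv
  rot[3] = vuvuuuw$uvw
  rot[4] = uvuuuw$uvwv
  rot[5] = vuuuw$uvwvu
  rot[6] = uuuw$uvwvuv
  rot[7] = uuw$uvwvuvu
  rot[8] = uw$uvwvuvuu
  rot[9] = w$uvwvuvuuu
  rot[10] = $uvwvuvuuuw
Sorted (with $ < everything):
  sorted[0] = $uvwvuvuuuw
  sorted[1] = uuuw$uvwvuv
  sorted[2] = uuw$uvwvuvu
  sorted[3] = uvuuuw$uvwv
  sorted[4] = uvwvuvuuuw$
  sorted[5] = uw$uvwvuvuu
  sorted[6] = vuuuw$uvwvu
  sorted[7] = vuvuuuw$uvw
  sorted[8] = vwvuvuuuw$u
  sorted[9] = w$uvwvuvuuu
  sorted[10] = wvuvuuuw$uv
sorted[8] = vwvuvuuuw$u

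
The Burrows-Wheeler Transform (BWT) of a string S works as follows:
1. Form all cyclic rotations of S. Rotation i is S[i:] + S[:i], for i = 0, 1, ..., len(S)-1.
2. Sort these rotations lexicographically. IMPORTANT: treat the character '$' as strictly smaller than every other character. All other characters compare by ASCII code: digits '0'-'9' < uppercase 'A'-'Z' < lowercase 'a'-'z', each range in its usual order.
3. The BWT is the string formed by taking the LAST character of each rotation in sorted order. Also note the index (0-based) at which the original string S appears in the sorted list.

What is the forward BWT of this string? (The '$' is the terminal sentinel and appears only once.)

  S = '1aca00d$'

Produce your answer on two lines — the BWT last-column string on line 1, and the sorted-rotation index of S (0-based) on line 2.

All 8 rotations (rotation i = S[i:]+S[:i]):
  rot[0] = 1aca00d$
  rot[1] = aca00d$1
  rot[2] = ca00d$1a
  rot[3] = a00d$1ac
  rot[4] = 00d$1aca
  rot[5] = 0d$1aca0
  rot[6] = d$1aca00
  rot[7] = $1aca00d
Sorted (with $ < everything):
  sorted[0] = $1aca00d  (last char: 'd')
  sorted[1] = 00d$1aca  (last char: 'a')
  sorted[2] = 0d$1aca0  (last char: '0')
  sorted[3] = 1aca00d$  (last char: '$')
  sorted[4] = a00d$1ac  (last char: 'c')
  sorted[5] = aca00d$1  (last char: '1')
  sorted[6] = ca00d$1a  (last char: 'a')
  sorted[7] = d$1aca00  (last char: '0')
Last column: da0$c1a0
Original string S is at sorted index 3

Answer: da0$c1a0
3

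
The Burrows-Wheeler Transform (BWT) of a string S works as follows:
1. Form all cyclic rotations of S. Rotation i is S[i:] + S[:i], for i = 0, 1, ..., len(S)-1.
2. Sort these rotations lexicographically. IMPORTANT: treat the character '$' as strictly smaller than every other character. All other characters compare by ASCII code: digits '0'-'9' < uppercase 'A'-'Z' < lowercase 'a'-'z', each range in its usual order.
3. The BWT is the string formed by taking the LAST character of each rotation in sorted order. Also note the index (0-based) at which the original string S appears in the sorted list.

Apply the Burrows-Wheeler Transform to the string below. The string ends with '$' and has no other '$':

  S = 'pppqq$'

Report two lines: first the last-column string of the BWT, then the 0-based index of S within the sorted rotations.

All 6 rotations (rotation i = S[i:]+S[:i]):
  rot[0] = pppqq$
  rot[1] = ppqq$p
  rot[2] = pqq$pp
  rot[3] = qq$ppp
  rot[4] = q$pppq
  rot[5] = $pppqq
Sorted (with $ < everything):
  sorted[0] = $pppqq  (last char: 'q')
  sorted[1] = pppqq$  (last char: '$')
  sorted[2] = ppqq$p  (last char: 'p')
  sorted[3] = pqq$pp  (last char: 'p')
  sorted[4] = q$pppq  (last char: 'q')
  sorted[5] = qq$ppp  (last char: 'p')
Last column: q$ppqp
Original string S is at sorted index 1

Answer: q$ppqp
1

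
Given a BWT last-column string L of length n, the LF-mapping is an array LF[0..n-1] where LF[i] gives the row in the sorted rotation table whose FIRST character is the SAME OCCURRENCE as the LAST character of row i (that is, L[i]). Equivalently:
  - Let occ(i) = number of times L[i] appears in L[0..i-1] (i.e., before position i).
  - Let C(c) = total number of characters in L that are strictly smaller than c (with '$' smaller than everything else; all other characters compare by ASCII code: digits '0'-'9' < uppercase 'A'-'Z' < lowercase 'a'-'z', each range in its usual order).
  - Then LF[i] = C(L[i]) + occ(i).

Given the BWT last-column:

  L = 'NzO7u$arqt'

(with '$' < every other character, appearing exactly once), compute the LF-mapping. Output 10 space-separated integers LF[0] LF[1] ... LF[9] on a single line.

Answer: 2 9 3 1 8 0 4 6 5 7

Derivation:
Char counts: '$':1, '7':1, 'N':1, 'O':1, 'a':1, 'q':1, 'r':1, 't':1, 'u':1, 'z':1
C (first-col start): C('$')=0, C('7')=1, C('N')=2, C('O')=3, C('a')=4, C('q')=5, C('r')=6, C('t')=7, C('u')=8, C('z')=9
L[0]='N': occ=0, LF[0]=C('N')+0=2+0=2
L[1]='z': occ=0, LF[1]=C('z')+0=9+0=9
L[2]='O': occ=0, LF[2]=C('O')+0=3+0=3
L[3]='7': occ=0, LF[3]=C('7')+0=1+0=1
L[4]='u': occ=0, LF[4]=C('u')+0=8+0=8
L[5]='$': occ=0, LF[5]=C('$')+0=0+0=0
L[6]='a': occ=0, LF[6]=C('a')+0=4+0=4
L[7]='r': occ=0, LF[7]=C('r')+0=6+0=6
L[8]='q': occ=0, LF[8]=C('q')+0=5+0=5
L[9]='t': occ=0, LF[9]=C('t')+0=7+0=7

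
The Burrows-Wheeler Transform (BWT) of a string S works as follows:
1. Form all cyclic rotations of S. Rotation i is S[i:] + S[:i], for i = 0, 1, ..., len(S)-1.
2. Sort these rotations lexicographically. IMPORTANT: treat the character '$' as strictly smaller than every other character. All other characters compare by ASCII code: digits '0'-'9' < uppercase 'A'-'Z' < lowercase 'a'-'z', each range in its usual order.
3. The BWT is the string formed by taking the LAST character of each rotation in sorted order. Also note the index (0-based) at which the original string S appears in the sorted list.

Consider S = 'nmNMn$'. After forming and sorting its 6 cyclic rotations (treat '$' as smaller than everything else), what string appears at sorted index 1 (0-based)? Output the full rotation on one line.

All 6 rotations (rotation i = S[i:]+S[:i]):
  rot[0] = nmNMn$
  rot[1] = mNMn$n
  rot[2] = NMn$nm
  rot[3] = Mn$nmN
  rot[4] = n$nmNM
  rot[5] = $nmNMn
Sorted (with $ < everything):
  sorted[0] = $nmNMn
  sorted[1] = Mn$nmN
  sorted[2] = NMn$nm
  sorted[3] = mNMn$n
  sorted[4] = n$nmNM
  sorted[5] = nmNMn$
sorted[1] = Mn$nmN

Answer: Mn$nmN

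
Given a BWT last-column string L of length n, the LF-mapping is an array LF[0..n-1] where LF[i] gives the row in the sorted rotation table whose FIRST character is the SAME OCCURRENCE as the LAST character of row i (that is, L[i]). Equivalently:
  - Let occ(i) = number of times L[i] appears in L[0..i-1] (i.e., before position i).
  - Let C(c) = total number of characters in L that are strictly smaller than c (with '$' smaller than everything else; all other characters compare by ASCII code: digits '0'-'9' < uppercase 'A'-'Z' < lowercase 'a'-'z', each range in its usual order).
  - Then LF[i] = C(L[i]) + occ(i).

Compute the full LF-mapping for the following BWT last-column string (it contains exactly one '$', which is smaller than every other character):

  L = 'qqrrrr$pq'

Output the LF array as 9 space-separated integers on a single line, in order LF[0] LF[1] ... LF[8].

Answer: 2 3 5 6 7 8 0 1 4

Derivation:
Char counts: '$':1, 'p':1, 'q':3, 'r':4
C (first-col start): C('$')=0, C('p')=1, C('q')=2, C('r')=5
L[0]='q': occ=0, LF[0]=C('q')+0=2+0=2
L[1]='q': occ=1, LF[1]=C('q')+1=2+1=3
L[2]='r': occ=0, LF[2]=C('r')+0=5+0=5
L[3]='r': occ=1, LF[3]=C('r')+1=5+1=6
L[4]='r': occ=2, LF[4]=C('r')+2=5+2=7
L[5]='r': occ=3, LF[5]=C('r')+3=5+3=8
L[6]='$': occ=0, LF[6]=C('$')+0=0+0=0
L[7]='p': occ=0, LF[7]=C('p')+0=1+0=1
L[8]='q': occ=2, LF[8]=C('q')+2=2+2=4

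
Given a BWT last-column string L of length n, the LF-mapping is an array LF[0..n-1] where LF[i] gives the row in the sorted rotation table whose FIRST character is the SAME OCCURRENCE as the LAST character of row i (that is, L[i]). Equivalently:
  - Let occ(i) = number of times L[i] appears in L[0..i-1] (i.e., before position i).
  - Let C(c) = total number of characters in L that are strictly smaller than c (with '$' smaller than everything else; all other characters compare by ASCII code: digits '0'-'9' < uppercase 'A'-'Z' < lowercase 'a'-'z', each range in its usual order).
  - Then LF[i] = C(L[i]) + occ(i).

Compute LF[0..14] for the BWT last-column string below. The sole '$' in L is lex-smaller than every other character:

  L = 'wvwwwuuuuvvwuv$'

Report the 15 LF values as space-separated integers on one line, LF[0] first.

Answer: 10 6 11 12 13 1 2 3 4 7 8 14 5 9 0

Derivation:
Char counts: '$':1, 'u':5, 'v':4, 'w':5
C (first-col start): C('$')=0, C('u')=1, C('v')=6, C('w')=10
L[0]='w': occ=0, LF[0]=C('w')+0=10+0=10
L[1]='v': occ=0, LF[1]=C('v')+0=6+0=6
L[2]='w': occ=1, LF[2]=C('w')+1=10+1=11
L[3]='w': occ=2, LF[3]=C('w')+2=10+2=12
L[4]='w': occ=3, LF[4]=C('w')+3=10+3=13
L[5]='u': occ=0, LF[5]=C('u')+0=1+0=1
L[6]='u': occ=1, LF[6]=C('u')+1=1+1=2
L[7]='u': occ=2, LF[7]=C('u')+2=1+2=3
L[8]='u': occ=3, LF[8]=C('u')+3=1+3=4
L[9]='v': occ=1, LF[9]=C('v')+1=6+1=7
L[10]='v': occ=2, LF[10]=C('v')+2=6+2=8
L[11]='w': occ=4, LF[11]=C('w')+4=10+4=14
L[12]='u': occ=4, LF[12]=C('u')+4=1+4=5
L[13]='v': occ=3, LF[13]=C('v')+3=6+3=9
L[14]='$': occ=0, LF[14]=C('$')+0=0+0=0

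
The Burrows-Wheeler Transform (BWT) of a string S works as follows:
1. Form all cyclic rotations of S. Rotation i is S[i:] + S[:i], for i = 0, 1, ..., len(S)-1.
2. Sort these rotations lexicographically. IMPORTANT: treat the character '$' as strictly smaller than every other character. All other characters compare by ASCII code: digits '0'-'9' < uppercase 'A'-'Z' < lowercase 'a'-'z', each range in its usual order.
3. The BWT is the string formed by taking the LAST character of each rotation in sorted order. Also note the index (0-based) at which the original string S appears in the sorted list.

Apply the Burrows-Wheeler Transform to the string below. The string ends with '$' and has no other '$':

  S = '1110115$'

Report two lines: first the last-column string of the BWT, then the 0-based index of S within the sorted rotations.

All 8 rotations (rotation i = S[i:]+S[:i]):
  rot[0] = 1110115$
  rot[1] = 110115$1
  rot[2] = 10115$11
  rot[3] = 0115$111
  rot[4] = 115$1110
  rot[5] = 15$11101
  rot[6] = 5$111011
  rot[7] = $1110115
Sorted (with $ < everything):
  sorted[0] = $1110115  (last char: '5')
  sorted[1] = 0115$111  (last char: '1')
  sorted[2] = 10115$11  (last char: '1')
  sorted[3] = 110115$1  (last char: '1')
  sorted[4] = 1110115$  (last char: '$')
  sorted[5] = 115$1110  (last char: '0')
  sorted[6] = 15$11101  (last char: '1')
  sorted[7] = 5$111011  (last char: '1')
Last column: 5111$011
Original string S is at sorted index 4

Answer: 5111$011
4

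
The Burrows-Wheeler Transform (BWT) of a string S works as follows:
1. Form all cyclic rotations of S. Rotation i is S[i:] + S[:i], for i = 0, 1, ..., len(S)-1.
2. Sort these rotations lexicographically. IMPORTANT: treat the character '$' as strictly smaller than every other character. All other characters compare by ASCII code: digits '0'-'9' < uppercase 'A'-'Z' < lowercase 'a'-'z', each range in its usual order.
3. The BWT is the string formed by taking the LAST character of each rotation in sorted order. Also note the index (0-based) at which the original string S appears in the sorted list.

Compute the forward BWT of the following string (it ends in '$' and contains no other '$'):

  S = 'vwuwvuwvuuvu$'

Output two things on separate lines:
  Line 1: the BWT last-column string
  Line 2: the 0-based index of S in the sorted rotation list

All 13 rotations (rotation i = S[i:]+S[:i]):
  rot[0] = vwuwvuwvuuvu$
  rot[1] = wuwvuwvuuvu$v
  rot[2] = uwvuwvuuvu$vw
  rot[3] = wvuwvuuvu$vwu
  rot[4] = vuwvuuvu$vwuw
  rot[5] = uwvuuvu$vwuwv
  rot[6] = wvuuvu$vwuwvu
  rot[7] = vuuvu$vwuwvuw
  rot[8] = uuvu$vwuwvuwv
  rot[9] = uvu$vwuwvuwvu
  rot[10] = vu$vwuwvuwvuu
  rot[11] = u$vwuwvuwvuuv
  rot[12] = $vwuwvuwvuuvu
Sorted (with $ < everything):
  sorted[0] = $vwuwvuwvuuvu  (last char: 'u')
  sorted[1] = u$vwuwvuwvuuv  (last char: 'v')
  sorted[2] = uuvu$vwuwvuwv  (last char: 'v')
  sorted[3] = uvu$vwuwvuwvu  (last char: 'u')
  sorted[4] = uwvuuvu$vwuwv  (last char: 'v')
  sorted[5] = uwvuwvuuvu$vw  (last char: 'w')
  sorted[6] = vu$vwuwvuwvuu  (last char: 'u')
  sorted[7] = vuuvu$vwuwvuw  (last char: 'w')
  sorted[8] = vuwvuuvu$vwuw  (last char: 'w')
  sorted[9] = vwuwvuwvuuvu$  (last char: '$')
  sorted[10] = wuwvuwvuuvu$v  (last char: 'v')
  sorted[11] = wvuuvu$vwuwvu  (last char: 'u')
  sorted[12] = wvuwvuuvu$vwu  (last char: 'u')
Last column: uvvuvwuww$vuu
Original string S is at sorted index 9

Answer: uvvuvwuww$vuu
9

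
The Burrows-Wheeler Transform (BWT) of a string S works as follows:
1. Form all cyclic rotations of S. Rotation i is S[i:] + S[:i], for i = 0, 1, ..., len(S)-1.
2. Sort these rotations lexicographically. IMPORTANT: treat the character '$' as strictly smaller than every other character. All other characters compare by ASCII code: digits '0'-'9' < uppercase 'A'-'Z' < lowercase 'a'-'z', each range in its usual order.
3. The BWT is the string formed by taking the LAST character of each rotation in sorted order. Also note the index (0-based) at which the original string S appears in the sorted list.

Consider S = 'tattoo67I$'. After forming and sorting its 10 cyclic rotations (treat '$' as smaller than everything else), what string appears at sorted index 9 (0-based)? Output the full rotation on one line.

All 10 rotations (rotation i = S[i:]+S[:i]):
  rot[0] = tattoo67I$
  rot[1] = attoo67I$t
  rot[2] = ttoo67I$ta
  rot[3] = too67I$tat
  rot[4] = oo67I$tatt
  rot[5] = o67I$tatto
  rot[6] = 67I$tattoo
  rot[7] = 7I$tattoo6
  rot[8] = I$tattoo67
  rot[9] = $tattoo67I
Sorted (with $ < everything):
  sorted[0] = $tattoo67I
  sorted[1] = 67I$tattoo
  sorted[2] = 7I$tattoo6
  sorted[3] = I$tattoo67
  sorted[4] = attoo67I$t
  sorted[5] = o67I$tatto
  sorted[6] = oo67I$tatt
  sorted[7] = tattoo67I$
  sorted[8] = too67I$tat
  sorted[9] = ttoo67I$ta
sorted[9] = ttoo67I$ta

Answer: ttoo67I$ta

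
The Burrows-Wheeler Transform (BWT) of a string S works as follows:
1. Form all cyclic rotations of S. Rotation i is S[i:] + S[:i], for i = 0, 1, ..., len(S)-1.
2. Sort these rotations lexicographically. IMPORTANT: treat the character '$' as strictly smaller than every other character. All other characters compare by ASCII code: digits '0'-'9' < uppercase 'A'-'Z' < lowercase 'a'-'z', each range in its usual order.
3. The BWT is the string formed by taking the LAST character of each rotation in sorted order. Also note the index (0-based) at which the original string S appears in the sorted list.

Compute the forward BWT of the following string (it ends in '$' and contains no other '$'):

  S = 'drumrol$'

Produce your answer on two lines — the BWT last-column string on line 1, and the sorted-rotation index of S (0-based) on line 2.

All 8 rotations (rotation i = S[i:]+S[:i]):
  rot[0] = drumrol$
  rot[1] = rumrol$d
  rot[2] = umrol$dr
  rot[3] = mrol$dru
  rot[4] = rol$drum
  rot[5] = ol$drumr
  rot[6] = l$drumro
  rot[7] = $drumrol
Sorted (with $ < everything):
  sorted[0] = $drumrol  (last char: 'l')
  sorted[1] = drumrol$  (last char: '$')
  sorted[2] = l$drumro  (last char: 'o')
  sorted[3] = mrol$dru  (last char: 'u')
  sorted[4] = ol$drumr  (last char: 'r')
  sorted[5] = rol$drum  (last char: 'm')
  sorted[6] = rumrol$d  (last char: 'd')
  sorted[7] = umrol$dr  (last char: 'r')
Last column: l$ourmdr
Original string S is at sorted index 1

Answer: l$ourmdr
1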